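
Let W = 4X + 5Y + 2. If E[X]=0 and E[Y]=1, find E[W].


E[4X + 5Y + 2] = 4*E[X] + 5*E[Y] + 2
= (4)*(0) + (5)*(1) + (2)
= 0 + 5 + 2 = 7

7


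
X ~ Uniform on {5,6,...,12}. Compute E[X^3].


E[X^3] = (1/8) * sum(x^3 for x=5..12)
= 5984/8 = 748

748


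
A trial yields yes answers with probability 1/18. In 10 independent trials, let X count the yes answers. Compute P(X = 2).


P(X=2) = C(10,2) * p^2 * (1-p)^8
= 45 * 1/324 * 6975757441/11019960576
= 34878787205/396718580736

34878787205/396718580736


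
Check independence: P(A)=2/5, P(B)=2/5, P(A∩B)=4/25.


P(A)*P(B) = 2/5*2/5 = 4/25
P(A∩B) = 4/25, which equals P(A)P(B), so independent

Yes, A and B are independent


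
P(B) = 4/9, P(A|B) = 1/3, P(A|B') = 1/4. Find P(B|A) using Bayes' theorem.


P(A) = P(A|B)P(B) + P(A|B')P(B') = 1/3*4/9 + 1/4*5/9 = 31/108
P(B|A) = P(A|B)P(B)/P(A) = (4/27)/(31/108) = 16/31

16/31


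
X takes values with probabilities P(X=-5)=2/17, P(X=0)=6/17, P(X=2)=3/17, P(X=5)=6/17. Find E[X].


E[X] = sum(x * P(x))
= -5*2/17 + 0*6/17 + 2*3/17 + 5*6/17
= 26/17

26/17


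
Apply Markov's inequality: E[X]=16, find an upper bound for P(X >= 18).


Markov: P(X >= a) <= E[X]/a
P(X >= 18) <= 16/18 = 8/9

8/9


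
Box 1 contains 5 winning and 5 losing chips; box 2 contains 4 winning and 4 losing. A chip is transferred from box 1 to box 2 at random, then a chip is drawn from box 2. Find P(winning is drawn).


P(transfer winning) = 5/10 = 1/2; P(transfer losing) = 1/2
If winning transferred: Urn II has 5 winning of 9, so P(winning|winning moved) = 5/9
If losing transferred: Urn II has 4 winning of 9, so P(winning|losing moved) = 4/9
By total probability: P(winning) = 1/2*5/9 + 1/2*4/9 = 1/2

1/2


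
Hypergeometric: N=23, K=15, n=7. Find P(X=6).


P(X=6) = C(15,6)*C(8,1) / C(23,7)
= 5005*8 / 245157
= 40040/245157 = 3640/22287

3640/22287


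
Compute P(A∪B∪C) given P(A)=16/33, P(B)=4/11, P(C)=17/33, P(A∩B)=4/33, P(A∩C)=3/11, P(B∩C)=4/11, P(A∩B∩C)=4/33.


P(A∪B∪C) = P(A)+P(B)+P(C) - P(AB)-P(AC)-P(BC) + P(ABC)
= 16/33+4/11+17/33 - 4/33-3/11-4/11 + 4/33
= 8/11

8/11


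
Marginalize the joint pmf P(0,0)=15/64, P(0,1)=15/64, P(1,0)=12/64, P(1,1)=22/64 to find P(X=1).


P(X=1) = P(1,0)+P(1,1) = 12/64 + 22/64 = 34/64 = 17/32

17/32


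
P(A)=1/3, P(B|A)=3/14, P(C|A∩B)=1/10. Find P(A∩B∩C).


P(A∩B∩C) = P(A) * P(B|A) * P(C|A∩B)
= 1/3 * 3/14 * 1/10
= 1/14 * 1/10 = 1/140

1/140


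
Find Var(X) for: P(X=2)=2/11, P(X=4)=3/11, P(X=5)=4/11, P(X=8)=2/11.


E[X] = 52/11, E[X^2] = 284/11
Var(X) = E[X^2] - (E[X])^2 = 284/11 - (52/11)^2 = 420/121

420/121


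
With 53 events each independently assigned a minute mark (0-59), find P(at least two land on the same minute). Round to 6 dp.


P(all different) = prod((60-i)/60 for i=0..52) = 0.000000
P(at least one match) = 1 - 0.000000 = 1.000000

1.000000


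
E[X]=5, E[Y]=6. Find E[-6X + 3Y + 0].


E[-6X + 3Y + 0] = -6*E[X] + 3*E[Y] + 0
= (-6)*(5) + (3)*(6) + (0)
= -30 + 18 + 0 = -12

-12


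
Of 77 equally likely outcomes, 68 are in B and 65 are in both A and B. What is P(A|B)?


P(A|B) = P(A∩B)/P(B) = (65/77)/(68/77) = 65/68

65/68


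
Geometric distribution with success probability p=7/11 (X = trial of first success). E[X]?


For geometric (trials until first success), E[X] = 1/p = 1/(7/11) = 11/7

11/7


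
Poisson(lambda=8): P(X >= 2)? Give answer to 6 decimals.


P(X>=2) = 1 - P(X<=1) = 1 - (e^(-8)*8^0/0! + e^(-8)*8^1/1!)
≈ 1 - (0.0003354626 + 0.0026837010)
= 1 - 0.0030191636 = 0.9969808364
≈ 0.996981

0.996981


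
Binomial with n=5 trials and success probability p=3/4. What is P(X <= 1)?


P(X<=1) = P(X=0) + P(X=1)
= 1/1024 + 15/1024
= 1/64

1/64


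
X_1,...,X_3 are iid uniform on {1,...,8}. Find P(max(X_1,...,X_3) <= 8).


P(max <= 8) = P(all X_i <= 8) = (P(X_1 <= 8))^3
= (8/8)^3 = 1^3 = 1

1


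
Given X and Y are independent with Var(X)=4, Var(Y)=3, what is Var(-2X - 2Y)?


Independence => Cov(X,Y)=0
Var(-2X - 2Y) = (-2)^2*Var(X) + (-2)^2*Var(Y)
= 4*4 + 4*3 = 28

28


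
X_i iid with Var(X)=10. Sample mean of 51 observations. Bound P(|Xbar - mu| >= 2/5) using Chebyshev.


Var(Xbar) = Var(X)/n = 10/51
Chebyshev: P(|Xbar-mu| >= 2/5) <= Var(Xbar)/(2/5)^2 = (10/51)/(4/25) = 125/102
Bound exceeds 1, so trivial bound: 1

1


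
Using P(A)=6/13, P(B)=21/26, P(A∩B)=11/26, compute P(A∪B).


P(A∪B) = P(A) + P(B) - P(A∩B)
= 6/13 + 21/26 - 11/26 = 11/13

11/13


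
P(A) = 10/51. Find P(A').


P(A') = 1 - P(A) = 1 - 10/51 = 41/51

41/51


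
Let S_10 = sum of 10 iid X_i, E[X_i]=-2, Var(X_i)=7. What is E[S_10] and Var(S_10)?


E[S_n] = n*mu = 10*-2 = -20
Var(S_n) = n*sigma^2 = 10*7 = 70

E[S_10]=-20, Var(S_10)=70


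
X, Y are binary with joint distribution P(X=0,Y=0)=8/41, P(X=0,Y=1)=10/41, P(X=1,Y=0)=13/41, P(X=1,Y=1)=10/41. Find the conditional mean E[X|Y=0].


P(Y=0) = 21/41
E[X|Y=0] = (0*8 + 1*13)/21 = 13/21

13/21


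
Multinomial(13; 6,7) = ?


13! = 6227020800
Denominator: 6!=720 * 7!=5040
Coefficient = 6227020800 / 3628800 = 1716

1716


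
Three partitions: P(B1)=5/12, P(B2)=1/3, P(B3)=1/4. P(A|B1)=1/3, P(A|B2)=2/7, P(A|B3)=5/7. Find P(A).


P(A) = P(A|B1)P(B1) + P(A|B2)P(B2) + P(A|B3)P(B3)
= 1/3*5/12 + 2/7*1/3 + 5/7*1/4
= 5/36 + 2/21 + 5/28 = 26/63

26/63


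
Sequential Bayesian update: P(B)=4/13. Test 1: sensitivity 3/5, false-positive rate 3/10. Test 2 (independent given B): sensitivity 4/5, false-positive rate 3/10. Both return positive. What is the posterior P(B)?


After test 1: P(+) = 3/5*4/13 + 3/10*9/13 = 51/130
P(B|+) = (12/65)/(51/130) = 8/17
After test 2 (use post1 as new prior): P(+) = 4/5*8/17 + 3/10*9/17 = 91/170
P(B|+,+) = (32/85)/(91/170) = 64/91

64/91


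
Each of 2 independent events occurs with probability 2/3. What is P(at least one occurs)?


P(at least one) = 1 - P(none)
P(none) = (1 - 2/3)^2 = (1/3)^2 = 1/9
P(at least one) = 1 - 1/9 = 8/9

8/9


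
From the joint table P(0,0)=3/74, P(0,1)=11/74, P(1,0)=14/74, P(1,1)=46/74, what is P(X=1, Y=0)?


Read from table: P(X=1, Y=0) = 14/74 = 7/37

7/37


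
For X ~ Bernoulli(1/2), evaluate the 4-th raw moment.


For Bernoulli: X in {0,1}
E[X^4] = 0^4*(1-1/2) + 1^4*1/2 = 1/2

1/2


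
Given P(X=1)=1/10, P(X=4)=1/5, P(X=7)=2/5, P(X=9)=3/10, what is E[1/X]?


E[1/X] = sum(g(x)*P(x))
= 1*1/10 + 1/4*1/5 + 1/7*2/5 + 1/9*3/10
= 101/420

101/420


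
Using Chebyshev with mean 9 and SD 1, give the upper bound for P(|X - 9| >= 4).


k = 4/1 = 4
Chebyshev: P(|X-mu| >= k*sigma) <= 1/k^2 = 1/4^2 = 1/16

1/16


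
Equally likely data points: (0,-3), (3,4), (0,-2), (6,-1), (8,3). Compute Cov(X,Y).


E[X]=17/5, E[Y]=1/5, E[XY]=6
Cov(X,Y) = E[XY] - E[X]E[Y] = 6 - 17/5*1/5 = 133/25

133/25


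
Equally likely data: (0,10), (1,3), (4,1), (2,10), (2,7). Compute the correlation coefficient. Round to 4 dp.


Cov(X,Y) = -2.9600, Var(X) = 1.7600, Var(Y) = 13.3600
rho = Cov/(sqrt(VarX)*sqrt(VarY)) = -0.6104

-0.6104


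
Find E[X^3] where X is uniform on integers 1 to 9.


E[X^3] = (1/9) * sum(x^3 for x=1..9)
= 2025/9 = 225

225


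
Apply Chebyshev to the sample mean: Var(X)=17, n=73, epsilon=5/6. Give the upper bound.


Var(Xbar) = Var(X)/n = 17/73
Chebyshev: P(|Xbar-mu| >= 5/6) <= Var(Xbar)/(5/6)^2 = (17/73)/(25/36) = 612/1825

612/1825


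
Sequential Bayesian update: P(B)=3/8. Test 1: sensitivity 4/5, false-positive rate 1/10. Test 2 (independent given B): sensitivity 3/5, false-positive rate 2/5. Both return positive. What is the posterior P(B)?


After test 1: P(+) = 4/5*3/8 + 1/10*5/8 = 29/80
P(B|+) = (3/10)/(29/80) = 24/29
After test 2 (use post1 as new prior): P(+) = 3/5*24/29 + 2/5*5/29 = 82/145
P(B|+,+) = (72/145)/(82/145) = 36/41

36/41


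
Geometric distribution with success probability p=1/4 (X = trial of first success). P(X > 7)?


P(X > 7) = P(first 7 trials all fail) = (1-p)^7 = (3/4)^7 = 2187/16384

2187/16384


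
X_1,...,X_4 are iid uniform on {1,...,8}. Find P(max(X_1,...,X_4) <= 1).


P(max <= 1) = P(all X_i <= 1) = (P(X_1 <= 1))^4
= (1/8)^4 = 1/4096

1/4096


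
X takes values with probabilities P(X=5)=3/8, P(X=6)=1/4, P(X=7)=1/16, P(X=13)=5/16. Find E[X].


E[X] = sum(x * P(x))
= 5*3/8 + 6*1/4 + 7*1/16 + 13*5/16
= 63/8

63/8


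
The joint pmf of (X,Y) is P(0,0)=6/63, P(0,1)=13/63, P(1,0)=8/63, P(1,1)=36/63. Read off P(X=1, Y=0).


Read from table: P(X=1, Y=0) = 8/63

8/63


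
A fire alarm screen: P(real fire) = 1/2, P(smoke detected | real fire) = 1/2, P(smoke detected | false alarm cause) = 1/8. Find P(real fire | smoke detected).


P(A) = P(A|B)P(B) + P(A|B')P(B') = 1/2*1/2 + 1/8*1/2 = 5/16
P(B|A) = P(A|B)P(B)/P(A) = (1/4)/(5/16) = 4/5

4/5


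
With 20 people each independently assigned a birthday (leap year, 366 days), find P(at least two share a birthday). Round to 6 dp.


P(all different) = prod((366-i)/366 for i=0..19) = 0.589430
P(at least one match) = 1 - 0.589430 = 0.410570

0.410570


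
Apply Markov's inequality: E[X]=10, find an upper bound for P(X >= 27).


Markov: P(X >= a) <= E[X]/a
P(X >= 27) <= 10/27

10/27


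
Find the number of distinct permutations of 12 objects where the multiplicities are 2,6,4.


12! = 479001600
Denominator: 2!=2 * 6!=720 * 4!=24
Coefficient = 479001600 / 34560 = 13860

13860


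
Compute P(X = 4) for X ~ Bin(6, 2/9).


P(X=4) = C(6,4) * p^4 * (1-p)^2
= 15 * 16/6561 * 49/81
= 3920/177147

3920/177147


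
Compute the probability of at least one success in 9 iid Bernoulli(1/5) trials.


P(at least one) = 1 - P(none)
P(none) = (1 - 1/5)^9 = (4/5)^9 = 262144/1953125
P(at least one) = 1 - 262144/1953125 = 1690981/1953125

1690981/1953125


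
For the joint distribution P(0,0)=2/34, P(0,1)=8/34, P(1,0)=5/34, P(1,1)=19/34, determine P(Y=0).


P(Y=0) = P(0,0)+P(1,0) = 2/34 + 5/34 = 7/34

7/34


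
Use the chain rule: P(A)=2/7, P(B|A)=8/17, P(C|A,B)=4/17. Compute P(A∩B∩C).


P(A∩B∩C) = P(A) * P(B|A) * P(C|A∩B)
= 2/7 * 8/17 * 4/17
= 16/119 * 4/17 = 64/2023

64/2023


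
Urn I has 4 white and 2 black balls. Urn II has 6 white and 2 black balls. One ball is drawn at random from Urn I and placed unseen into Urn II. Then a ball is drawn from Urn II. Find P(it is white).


P(transfer white) = 4/6 = 2/3; P(transfer black) = 1/3
If white transferred: Urn II has 7 white of 9, so P(white|white moved) = 7/9
If black transferred: Urn II has 6 white of 9, so P(white|black moved) = 2/3
By total probability: P(white) = 2/3*7/9 + 1/3*2/3 = 20/27

20/27


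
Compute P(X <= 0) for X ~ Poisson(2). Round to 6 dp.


P(X<=0) = e^(-2)*2^0/0!
≈ 0.1353352832
≈ 0.135335

0.135335


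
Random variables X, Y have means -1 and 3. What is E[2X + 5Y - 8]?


E[2X + 5Y - 8] = 2*E[X] + 5*E[Y] - 8
= (2)*(-1) + (5)*(3) + (-8)
= -2 + 15 - 8 = 5

5


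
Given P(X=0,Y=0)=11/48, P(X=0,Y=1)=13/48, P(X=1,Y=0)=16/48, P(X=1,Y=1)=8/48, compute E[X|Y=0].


P(Y=0) = 27/48
E[X|Y=0] = (0*11 + 1*16)/27 = 16/27

16/27


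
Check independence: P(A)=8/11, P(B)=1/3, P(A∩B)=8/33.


P(A)*P(B) = 8/11*1/3 = 8/33
P(A∩B) = 8/33, which equals P(A)P(B), so independent

Yes, A and B are independent


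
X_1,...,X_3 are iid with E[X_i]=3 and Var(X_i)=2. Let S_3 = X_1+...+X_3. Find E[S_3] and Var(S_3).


E[S_n] = n*mu = 3*3 = 9
Var(S_n) = n*sigma^2 = 3*2 = 6

E[S_3]=9, Var(S_3)=6


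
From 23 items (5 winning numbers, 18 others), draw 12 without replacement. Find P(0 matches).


P(X=0) = C(5,0)*C(18,12) / C(23,12)
= 1*18564 / 1352078
= 18564/1352078 = 6/437

6/437


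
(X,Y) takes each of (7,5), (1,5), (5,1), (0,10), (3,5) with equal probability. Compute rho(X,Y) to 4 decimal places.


Cov(X,Y) = -4.6400, Var(X) = 6.5600, Var(Y) = 8.1600
rho = Cov/(sqrt(VarX)*sqrt(VarY)) = -0.6342

-0.6342


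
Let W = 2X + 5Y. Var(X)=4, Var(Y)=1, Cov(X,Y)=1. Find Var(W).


Var(2X + 5Y) = 2^2*Var(X) + 5^2*Var(Y) + 2*2*5*Cov(X,Y)
= 4*4 + 25*1 + 20*1
= 16 + 25 + 20 = 61

61


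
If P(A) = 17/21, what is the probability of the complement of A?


P(A') = 1 - P(A) = 1 - 17/21 = 4/21

4/21


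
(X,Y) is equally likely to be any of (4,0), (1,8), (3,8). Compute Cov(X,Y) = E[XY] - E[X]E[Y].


E[X]=8/3, E[Y]=16/3, E[XY]=32/3
Cov(X,Y) = E[XY] - E[X]E[Y] = 32/3 - 8/3*16/3 = -32/9

-32/9


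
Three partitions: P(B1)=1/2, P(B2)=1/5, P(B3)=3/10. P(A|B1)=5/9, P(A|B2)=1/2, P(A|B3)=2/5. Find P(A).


P(A) = P(A|B1)P(B1) + P(A|B2)P(B2) + P(A|B3)P(B3)
= 5/9*1/2 + 1/2*1/5 + 2/5*3/10
= 5/18 + 1/10 + 3/25 = 112/225

112/225


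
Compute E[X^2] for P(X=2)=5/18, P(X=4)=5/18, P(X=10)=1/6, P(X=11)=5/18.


E[X^2] = sum(g(x)*P(x))
= 4*5/18 + 16*5/18 + 100*1/6 + 121*5/18
= 335/6

335/6


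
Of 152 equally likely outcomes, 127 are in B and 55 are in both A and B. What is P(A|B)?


P(A|B) = P(A∩B)/P(B) = (55/152)/(127/152) = 55/127

55/127


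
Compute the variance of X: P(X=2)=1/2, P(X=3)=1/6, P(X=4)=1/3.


E[X] = 17/6, E[X^2] = 53/6
Var(X) = E[X^2] - (E[X])^2 = 53/6 - (17/6)^2 = 29/36

29/36


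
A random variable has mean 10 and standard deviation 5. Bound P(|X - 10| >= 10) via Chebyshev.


k = 10/5 = 2
Chebyshev: P(|X-mu| >= k*sigma) <= 1/k^2 = 1/2^2 = 1/4

1/4


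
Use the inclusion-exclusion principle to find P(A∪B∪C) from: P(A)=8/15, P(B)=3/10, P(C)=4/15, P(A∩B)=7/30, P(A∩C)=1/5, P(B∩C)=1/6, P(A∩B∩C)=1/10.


P(A∪B∪C) = P(A)+P(B)+P(C) - P(AB)-P(AC)-P(BC) + P(ABC)
= 8/15+3/10+4/15 - 7/30-1/5-1/6 + 1/10
= 3/5

3/5


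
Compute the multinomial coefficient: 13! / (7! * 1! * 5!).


13! = 6227020800
Denominator: 7!=5040 * 1!=1 * 5!=120
Coefficient = 6227020800 / 604800 = 10296

10296


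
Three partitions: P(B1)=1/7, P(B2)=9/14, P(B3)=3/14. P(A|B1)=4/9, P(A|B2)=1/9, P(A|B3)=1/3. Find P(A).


P(A) = P(A|B1)P(B1) + P(A|B2)P(B2) + P(A|B3)P(B3)
= 4/9*1/7 + 1/9*9/14 + 1/3*3/14
= 4/63 + 1/14 + 1/14 = 13/63

13/63


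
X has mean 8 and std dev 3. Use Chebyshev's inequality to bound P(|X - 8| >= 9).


k = 9/3 = 3
Chebyshev: P(|X-mu| >= k*sigma) <= 1/k^2 = 1/3^2 = 1/9

1/9


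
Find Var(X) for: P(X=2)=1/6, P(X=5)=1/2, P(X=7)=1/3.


E[X] = 31/6, E[X^2] = 59/2
Var(X) = E[X^2] - (E[X])^2 = 59/2 - (31/6)^2 = 101/36

101/36


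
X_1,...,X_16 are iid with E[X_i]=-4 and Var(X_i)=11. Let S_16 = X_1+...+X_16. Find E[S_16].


E[S_n] = n*E[X_1] = 16*-4 = -64

-64


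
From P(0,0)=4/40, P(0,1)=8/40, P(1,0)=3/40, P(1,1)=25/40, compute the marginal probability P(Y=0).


P(Y=0) = P(0,0)+P(1,0) = 4/40 + 3/40 = 7/40

7/40


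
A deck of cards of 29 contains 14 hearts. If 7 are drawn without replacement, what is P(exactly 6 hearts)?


P(X=6) = C(14,6)*C(15,1) / C(29,7)
= 3003*15 / 1560780
= 45045/1560780 = 77/2668

77/2668


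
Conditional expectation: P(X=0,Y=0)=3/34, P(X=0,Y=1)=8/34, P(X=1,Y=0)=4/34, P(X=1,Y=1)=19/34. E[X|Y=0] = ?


P(Y=0) = 7/34
E[X|Y=0] = (0*3 + 1*4)/7 = 4/7

4/7


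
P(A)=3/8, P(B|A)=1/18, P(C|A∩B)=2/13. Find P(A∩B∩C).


P(A∩B∩C) = P(A) * P(B|A) * P(C|A∩B)
= 3/8 * 1/18 * 2/13
= 1/48 * 2/13 = 1/312

1/312


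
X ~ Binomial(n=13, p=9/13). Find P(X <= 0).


P(X<=0) = P(X=0)
= 67108864/302875106592253
= 67108864/302875106592253

67108864/302875106592253


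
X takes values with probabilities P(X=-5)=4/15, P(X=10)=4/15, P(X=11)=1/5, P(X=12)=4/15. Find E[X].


E[X] = sum(x * P(x))
= -5*4/15 + 10*4/15 + 11*1/5 + 12*4/15
= 101/15

101/15


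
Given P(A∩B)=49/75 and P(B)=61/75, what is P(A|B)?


P(A|B) = P(A∩B)/P(B) = (98/150)/(122/150) = 98/122 = 49/61

49/61


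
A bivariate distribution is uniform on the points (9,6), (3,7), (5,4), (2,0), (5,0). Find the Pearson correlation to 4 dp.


Cov(X,Y) = 2.6800, Var(X) = 5.7600, Var(Y) = 8.6400
rho = Cov/(sqrt(VarX)*sqrt(VarY)) = 0.3799

0.3799


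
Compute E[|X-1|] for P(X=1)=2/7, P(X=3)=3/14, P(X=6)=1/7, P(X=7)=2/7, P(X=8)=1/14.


E[|X-1|] = sum(g(x)*P(x))
= 0*2/7 + 2*3/14 + 5*1/7 + 6*2/7 + 7*1/14
= 47/14

47/14


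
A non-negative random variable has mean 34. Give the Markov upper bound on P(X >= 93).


Markov: P(X >= a) <= E[X]/a
P(X >= 93) <= 34/93

34/93


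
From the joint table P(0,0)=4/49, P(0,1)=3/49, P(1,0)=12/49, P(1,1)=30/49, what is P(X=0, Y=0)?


Read from table: P(X=0, Y=0) = 4/49

4/49


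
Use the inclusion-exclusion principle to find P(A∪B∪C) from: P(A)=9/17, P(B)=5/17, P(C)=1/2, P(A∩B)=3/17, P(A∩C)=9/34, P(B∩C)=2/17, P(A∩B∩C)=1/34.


P(A∪B∪C) = P(A)+P(B)+P(C) - P(AB)-P(AC)-P(BC) + P(ABC)
= 9/17+5/17+1/2 - 3/17-9/34-2/17 + 1/34
= 27/34

27/34


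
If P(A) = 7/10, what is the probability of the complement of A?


P(A') = 1 - P(A) = 1 - 7/10 = 3/10

3/10


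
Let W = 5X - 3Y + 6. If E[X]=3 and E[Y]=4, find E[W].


E[5X - 3Y + 6] = 5*E[X] - 3*E[Y] + 6
= (5)*(3) + (-3)*(4) + (6)
= 15 - 12 + 6 = 9

9


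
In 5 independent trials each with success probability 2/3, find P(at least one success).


P(at least one) = 1 - P(none)
P(none) = (1 - 2/3)^5 = (1/3)^5 = 1/243
P(at least one) = 1 - 1/243 = 242/243

242/243


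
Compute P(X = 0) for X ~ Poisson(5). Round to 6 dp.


P(X=0) = e^(-5) * 5^0 / 0!
≈ 0.006737946999 * 1 / 1
≈ 0.006738

0.006738


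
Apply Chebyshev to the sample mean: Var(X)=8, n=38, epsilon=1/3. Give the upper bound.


Var(Xbar) = Var(X)/n = 8/38
Chebyshev: P(|Xbar-mu| >= 1/3) <= Var(Xbar)/(1/3)^2 = (4/19)/(1/9) = 36/19
Bound exceeds 1, so trivial bound: 1

1


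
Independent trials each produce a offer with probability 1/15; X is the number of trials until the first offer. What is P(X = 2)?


P(X=2) = (1-p)^1 * p = (14/15)^1 * 1/15
= 14/15 * 1/15 = 14/225

14/225


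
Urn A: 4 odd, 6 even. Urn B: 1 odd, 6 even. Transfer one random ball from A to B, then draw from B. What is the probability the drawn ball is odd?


P(transfer odd) = 4/10 = 2/5; P(transfer even) = 3/5
If odd transferred: Urn II has 2 odd of 8, so P(odd|odd moved) = 1/4
If even transferred: Urn II has 1 odd of 8, so P(odd|even moved) = 1/8
By total probability: P(odd) = 2/5*1/4 + 3/5*1/8 = 7/40

7/40


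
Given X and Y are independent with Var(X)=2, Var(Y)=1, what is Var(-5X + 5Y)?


Independence => Cov(X,Y)=0
Var(-5X + 5Y) = (-5)^2*Var(X) + 5^2*Var(Y)
= 25*2 + 25*1 = 75

75


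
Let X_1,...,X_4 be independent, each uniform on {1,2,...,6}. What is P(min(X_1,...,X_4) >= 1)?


P(min >= 1) = P(all X_i >= 1) = (P(X_1 >= 1))^4
= (6/6)^4 = 1^4 = 1

1


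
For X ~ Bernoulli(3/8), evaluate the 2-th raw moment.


For Bernoulli: X in {0,1}
E[X^2] = 0^2*(1-3/8) + 1^2*3/8 = 3/8

3/8


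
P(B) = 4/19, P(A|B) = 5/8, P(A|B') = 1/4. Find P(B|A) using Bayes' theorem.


P(A) = P(A|B)P(B) + P(A|B')P(B') = 5/8*4/19 + 1/4*15/19 = 25/76
P(B|A) = P(A|B)P(B)/P(A) = (5/38)/(25/76) = 2/5

2/5


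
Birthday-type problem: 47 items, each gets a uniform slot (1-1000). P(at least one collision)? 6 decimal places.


P(all different) = prod((1000-i)/1000 for i=0..46) = 0.333485
P(at least one match) = 1 - 0.333485 = 0.666515

0.666515


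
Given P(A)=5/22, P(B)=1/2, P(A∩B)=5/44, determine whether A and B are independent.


P(A)*P(B) = 5/22*1/2 = 5/44
P(A∩B) = 5/44, which equals P(A)P(B), so independent

Yes, A and B are independent


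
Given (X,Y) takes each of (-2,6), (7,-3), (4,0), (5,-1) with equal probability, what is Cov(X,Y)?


E[X]=7/2, E[Y]=1/2, E[XY]=-19/2
Cov(X,Y) = E[XY] - E[X]E[Y] = -19/2 - 7/2*1/2 = -45/4

-45/4


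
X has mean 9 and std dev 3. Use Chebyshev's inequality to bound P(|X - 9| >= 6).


k = 6/3 = 2
Chebyshev: P(|X-mu| >= k*sigma) <= 1/k^2 = 1/2^2 = 1/4

1/4


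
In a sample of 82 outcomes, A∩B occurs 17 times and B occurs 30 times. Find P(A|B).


P(A|B) = P(A∩B)/P(B) = (17/82)/(30/82) = 17/30

17/30


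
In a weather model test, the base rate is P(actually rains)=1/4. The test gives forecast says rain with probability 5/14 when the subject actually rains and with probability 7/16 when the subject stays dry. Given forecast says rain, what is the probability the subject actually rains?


P(A) = P(A|B)P(B) + P(A|B')P(B') = 5/14*1/4 + 7/16*3/4 = 187/448
P(B|A) = P(A|B)P(B)/P(A) = (5/56)/(187/448) = 40/187

40/187


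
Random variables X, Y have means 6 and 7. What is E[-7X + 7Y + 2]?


E[-7X + 7Y + 2] = -7*E[X] + 7*E[Y] + 2
= (-7)*(6) + (7)*(7) + (2)
= -42 + 49 + 2 = 9

9


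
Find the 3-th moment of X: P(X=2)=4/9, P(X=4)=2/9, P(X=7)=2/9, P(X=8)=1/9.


E[X^3] = sum(x^3 * P(x))
= 8*4/9 + 64*2/9 + 343*2/9 + 512*1/9
= 1358/9

1358/9


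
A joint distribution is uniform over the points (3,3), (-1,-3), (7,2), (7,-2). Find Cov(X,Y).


E[X]=4, E[Y]=0, E[XY]=3
Cov(X,Y) = E[XY] - E[X]E[Y] = 3 - 4*0 = 3

3


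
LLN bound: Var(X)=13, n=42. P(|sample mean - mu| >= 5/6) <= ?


Var(Xbar) = Var(X)/n = 13/42
Chebyshev: P(|Xbar-mu| >= 5/6) <= Var(Xbar)/(5/6)^2 = (13/42)/(25/36) = 78/175

78/175


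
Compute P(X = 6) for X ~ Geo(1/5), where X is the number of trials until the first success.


P(X=6) = (1-p)^5 * p = (4/5)^5 * 1/5
= 1024/3125 * 1/5 = 1024/15625

1024/15625


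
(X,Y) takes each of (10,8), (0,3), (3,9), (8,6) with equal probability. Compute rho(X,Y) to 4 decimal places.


Cov(X,Y) = 4.6250, Var(X) = 15.6875, Var(Y) = 5.2500
rho = Cov/(sqrt(VarX)*sqrt(VarY)) = 0.5096

0.5096


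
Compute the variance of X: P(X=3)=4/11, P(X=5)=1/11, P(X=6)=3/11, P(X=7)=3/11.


E[X] = 56/11, E[X^2] = 316/11
Var(X) = E[X^2] - (E[X])^2 = 316/11 - (56/11)^2 = 340/121

340/121


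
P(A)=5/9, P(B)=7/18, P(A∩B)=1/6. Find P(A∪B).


P(A∪B) = P(A) + P(B) - P(A∩B)
= 5/9 + 7/18 - 1/6 = 7/9

7/9


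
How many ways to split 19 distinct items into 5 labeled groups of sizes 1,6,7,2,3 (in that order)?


19! = 121645100408832000
Denominator: 1!=1 * 6!=720 * 7!=5040 * 2!=2 * 3!=6
Coefficient = 121645100408832000 / 43545600 = 2793510720

2793510720


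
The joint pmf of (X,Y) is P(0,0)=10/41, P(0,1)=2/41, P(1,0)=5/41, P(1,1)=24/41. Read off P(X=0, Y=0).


Read from table: P(X=0, Y=0) = 10/41

10/41


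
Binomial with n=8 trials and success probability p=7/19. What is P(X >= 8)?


P(X>=8) = P(X=8)
= 5764801/16983563041
= 5764801/16983563041

5764801/16983563041


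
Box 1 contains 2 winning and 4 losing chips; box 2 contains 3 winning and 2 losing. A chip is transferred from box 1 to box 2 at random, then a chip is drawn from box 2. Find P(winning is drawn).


P(transfer winning) = 2/6 = 1/3; P(transfer losing) = 2/3
If winning transferred: Urn II has 4 winning of 6, so P(winning|winning moved) = 2/3
If losing transferred: Urn II has 3 winning of 6, so P(winning|losing moved) = 1/2
By total probability: P(winning) = 1/3*2/3 + 2/3*1/2 = 5/9

5/9


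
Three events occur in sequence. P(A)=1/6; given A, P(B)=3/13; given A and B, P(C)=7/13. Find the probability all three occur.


P(A∩B∩C) = P(A) * P(B|A) * P(C|A∩B)
= 1/6 * 3/13 * 7/13
= 1/26 * 7/13 = 7/338

7/338


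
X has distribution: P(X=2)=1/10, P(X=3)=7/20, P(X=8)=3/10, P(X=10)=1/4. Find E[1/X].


E[1/X] = sum(g(x)*P(x))
= 1/2*1/10 + 1/3*7/20 + 1/8*3/10 + 1/10*1/4
= 11/48

11/48


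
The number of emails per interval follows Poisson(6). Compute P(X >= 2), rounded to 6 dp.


P(X>=2) = 1 - P(X<=1) = 1 - (e^(-6)*6^0/0! + e^(-6)*6^1/1!)
≈ 1 - (0.0024787522 + 0.0148725131)
= 1 - 0.0173512653 = 0.9826487347
≈ 0.982649

0.982649


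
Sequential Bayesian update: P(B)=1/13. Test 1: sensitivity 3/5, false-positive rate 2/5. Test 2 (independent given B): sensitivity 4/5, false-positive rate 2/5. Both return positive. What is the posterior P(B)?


After test 1: P(+) = 3/5*1/13 + 2/5*12/13 = 27/65
P(B|+) = (3/65)/(27/65) = 1/9
After test 2 (use post1 as new prior): P(+) = 4/5*1/9 + 2/5*8/9 = 4/9
P(B|+,+) = (4/45)/(4/9) = 1/5

1/5


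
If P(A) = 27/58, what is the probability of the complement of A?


P(A') = 1 - P(A) = 1 - 27/58 = 31/58

31/58


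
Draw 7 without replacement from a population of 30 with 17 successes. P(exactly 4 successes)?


P(X=4) = C(17,4)*C(13,3) / C(30,7)
= 2380*286 / 2035800
= 680680/2035800 = 1309/3915

1309/3915


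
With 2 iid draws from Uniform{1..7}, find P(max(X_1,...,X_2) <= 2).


P(max <= 2) = P(all X_i <= 2) = (P(X_1 <= 2))^2
= (2/7)^2 = 4/49

4/49


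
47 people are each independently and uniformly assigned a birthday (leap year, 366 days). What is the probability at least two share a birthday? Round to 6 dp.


P(all different) = prod((366-i)/366 for i=0..46) = 0.045628
P(at least one match) = 1 - 0.045628 = 0.954372

0.954372


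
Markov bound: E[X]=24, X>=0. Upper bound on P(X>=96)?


Markov: P(X >= a) <= E[X]/a
P(X >= 96) <= 24/96 = 1/4

1/4


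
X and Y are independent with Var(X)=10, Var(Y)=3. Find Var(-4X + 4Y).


Independence => Cov(X,Y)=0
Var(-4X + 4Y) = (-4)^2*Var(X) + 4^2*Var(Y)
= 16*10 + 16*3 = 208

208


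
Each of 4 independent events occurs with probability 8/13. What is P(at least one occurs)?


P(at least one) = 1 - P(none)
P(none) = (1 - 8/13)^4 = (5/13)^4 = 625/28561
P(at least one) = 1 - 625/28561 = 27936/28561

27936/28561


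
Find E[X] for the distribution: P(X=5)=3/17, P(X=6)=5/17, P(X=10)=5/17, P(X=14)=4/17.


E[X] = sum(x * P(x))
= 5*3/17 + 6*5/17 + 10*5/17 + 14*4/17
= 151/17

151/17


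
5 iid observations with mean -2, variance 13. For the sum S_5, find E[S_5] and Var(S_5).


E[S_n] = n*mu = 5*-2 = -10
Var(S_n) = n*sigma^2 = 5*13 = 65

E[S_5]=-10, Var(S_5)=65


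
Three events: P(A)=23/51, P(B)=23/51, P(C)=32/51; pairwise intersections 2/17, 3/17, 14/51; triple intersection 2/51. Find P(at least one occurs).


P(A∪B∪C) = P(A)+P(B)+P(C) - P(AB)-P(AC)-P(BC) + P(ABC)
= 23/51+23/51+32/51 - 2/17-3/17-14/51 + 2/51
= 1

1


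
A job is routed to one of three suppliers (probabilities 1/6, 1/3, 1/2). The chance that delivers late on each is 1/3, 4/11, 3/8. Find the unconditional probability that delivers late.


P(A) = P(A|B1)P(B1) + P(A|B2)P(B2) + P(A|B3)P(B3)
= 1/3*1/6 + 4/11*1/3 + 3/8*1/2
= 1/18 + 4/33 + 3/16 = 577/1584

577/1584


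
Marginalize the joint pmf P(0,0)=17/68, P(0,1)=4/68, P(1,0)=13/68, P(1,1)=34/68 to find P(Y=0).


P(Y=0) = P(0,0)+P(1,0) = 17/68 + 13/68 = 30/68 = 15/34

15/34


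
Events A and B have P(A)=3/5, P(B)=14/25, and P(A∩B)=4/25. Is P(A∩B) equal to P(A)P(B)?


P(A)*P(B) = 3/5*14/25 = 42/125
P(A∩B) = 4/25 != 42/125, so not independent

No, A and B are not independent


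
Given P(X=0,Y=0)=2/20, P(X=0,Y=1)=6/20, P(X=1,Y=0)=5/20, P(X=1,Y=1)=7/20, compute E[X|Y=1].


P(Y=1) = 13/20
E[X|Y=1] = (0*6 + 1*7)/13 = 7/13

7/13


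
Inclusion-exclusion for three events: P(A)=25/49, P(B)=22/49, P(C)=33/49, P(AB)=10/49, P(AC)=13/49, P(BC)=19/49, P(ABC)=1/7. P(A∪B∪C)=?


P(A∪B∪C) = P(A)+P(B)+P(C) - P(AB)-P(AC)-P(BC) + P(ABC)
= 25/49+22/49+33/49 - 10/49-13/49-19/49 + 1/7
= 45/49

45/49


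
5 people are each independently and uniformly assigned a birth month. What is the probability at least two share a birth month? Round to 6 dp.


P(all different) = prod((12-i)/12 for i=0..4) = 0.381944
P(at least one match) = 1 - 0.381944 = 0.618056

0.618056


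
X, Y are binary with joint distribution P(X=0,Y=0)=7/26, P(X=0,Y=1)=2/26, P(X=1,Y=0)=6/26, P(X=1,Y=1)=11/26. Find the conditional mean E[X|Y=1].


P(Y=1) = 13/26
E[X|Y=1] = (0*2 + 1*11)/13 = 11/13

11/13


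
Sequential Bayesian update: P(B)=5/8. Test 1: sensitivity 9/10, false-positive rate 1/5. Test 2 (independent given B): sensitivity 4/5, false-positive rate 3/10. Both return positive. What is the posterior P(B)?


After test 1: P(+) = 9/10*5/8 + 1/5*3/8 = 51/80
P(B|+) = (9/16)/(51/80) = 15/17
After test 2 (use post1 as new prior): P(+) = 4/5*15/17 + 3/10*2/17 = 63/85
P(B|+,+) = (12/17)/(63/85) = 20/21

20/21


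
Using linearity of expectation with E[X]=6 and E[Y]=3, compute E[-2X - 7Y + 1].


E[-2X - 7Y + 1] = -2*E[X] - 7*E[Y] + 1
= (-2)*(6) + (-7)*(3) + (1)
= -12 - 21 + 1 = -32

-32


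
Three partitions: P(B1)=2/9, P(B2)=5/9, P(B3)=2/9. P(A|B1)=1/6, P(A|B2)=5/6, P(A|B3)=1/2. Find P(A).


P(A) = P(A|B1)P(B1) + P(A|B2)P(B2) + P(A|B3)P(B3)
= 1/6*2/9 + 5/6*5/9 + 1/2*2/9
= 1/27 + 25/54 + 1/9 = 11/18

11/18


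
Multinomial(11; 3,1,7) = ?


11! = 39916800
Denominator: 3!=6 * 1!=1 * 7!=5040
Coefficient = 39916800 / 30240 = 1320

1320


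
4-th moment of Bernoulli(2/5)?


For Bernoulli: X in {0,1}
E[X^4] = 0^4*(1-2/5) + 1^4*2/5 = 2/5

2/5


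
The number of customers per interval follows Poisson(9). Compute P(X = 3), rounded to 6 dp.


P(X=3) = e^(-9) * 9^3 / 3!
≈ 0.0001234098041 * 729 / 6
≈ 0.014994

0.014994


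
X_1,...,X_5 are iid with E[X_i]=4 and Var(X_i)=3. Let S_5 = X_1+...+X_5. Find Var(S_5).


By independence, Var(S_n) = n*Var(X_1) = 5*3 = 15

15


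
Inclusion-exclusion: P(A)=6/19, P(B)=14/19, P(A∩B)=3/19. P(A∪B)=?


P(A∪B) = P(A) + P(B) - P(A∩B)
= 6/19 + 14/19 - 3/19 = 17/19

17/19


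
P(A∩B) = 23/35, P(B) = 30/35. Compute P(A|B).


P(A|B) = P(A∩B)/P(B) = (23/35)/(30/35) = 23/30

23/30


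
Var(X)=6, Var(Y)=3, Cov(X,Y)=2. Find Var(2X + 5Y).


Var(2X + 5Y) = 2^2*Var(X) + 5^2*Var(Y) + 2*2*5*Cov(X,Y)
= 4*6 + 25*3 + 20*2
= 24 + 75 + 40 = 139

139


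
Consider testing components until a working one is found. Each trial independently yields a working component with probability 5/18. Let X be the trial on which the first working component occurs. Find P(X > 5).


P(X > 5) = P(first 5 trials all fail) = (1-p)^5 = (13/18)^5 = 371293/1889568

371293/1889568


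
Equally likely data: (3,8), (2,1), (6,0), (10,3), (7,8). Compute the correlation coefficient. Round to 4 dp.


Cov(X,Y) = 0.0000, Var(X) = 8.2400, Var(Y) = 11.6000
rho = Cov/(sqrt(VarX)*sqrt(VarY)) = 0.0000

0.0000


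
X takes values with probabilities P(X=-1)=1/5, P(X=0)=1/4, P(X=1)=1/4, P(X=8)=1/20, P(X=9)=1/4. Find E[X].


E[X] = sum(x * P(x))
= -1*1/5 + 0*1/4 + 1*1/4 + 8*1/20 + 9*1/4
= 27/10

27/10


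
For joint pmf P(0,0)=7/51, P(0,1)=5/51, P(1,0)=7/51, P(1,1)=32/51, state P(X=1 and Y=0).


Read from table: P(X=1, Y=0) = 7/51

7/51


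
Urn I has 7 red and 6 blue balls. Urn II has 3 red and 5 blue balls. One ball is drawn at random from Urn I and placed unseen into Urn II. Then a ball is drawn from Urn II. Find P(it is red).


P(transfer red) = 7/13; P(transfer blue) = 6/13
If red transferred: Urn II has 4 red of 9, so P(red|red moved) = 4/9
If blue transferred: Urn II has 3 red of 9, so P(red|blue moved) = 1/3
By total probability: P(red) = 7/13*4/9 + 6/13*1/3 = 46/117

46/117


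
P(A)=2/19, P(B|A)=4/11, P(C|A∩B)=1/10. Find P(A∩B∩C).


P(A∩B∩C) = P(A) * P(B|A) * P(C|A∩B)
= 2/19 * 4/11 * 1/10
= 8/209 * 1/10 = 4/1045

4/1045


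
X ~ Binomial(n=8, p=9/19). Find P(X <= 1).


P(X<=1) = P(X=0) + P(X=1)
= 100000000/16983563041 + 720000000/16983563041
= 820000000/16983563041

820000000/16983563041


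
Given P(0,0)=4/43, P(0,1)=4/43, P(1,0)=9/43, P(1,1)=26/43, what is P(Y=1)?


P(Y=1) = P(0,1)+P(1,1) = 4/43 + 26/43 = 30/43

30/43


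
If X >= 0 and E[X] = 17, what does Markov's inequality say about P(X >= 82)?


Markov: P(X >= a) <= E[X]/a
P(X >= 82) <= 17/82

17/82


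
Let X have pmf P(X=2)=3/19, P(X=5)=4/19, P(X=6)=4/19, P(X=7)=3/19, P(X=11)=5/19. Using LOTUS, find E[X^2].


E[X^2] = sum(g(x)*P(x))
= 4*3/19 + 25*4/19 + 36*4/19 + 49*3/19 + 121*5/19
= 1008/19

1008/19


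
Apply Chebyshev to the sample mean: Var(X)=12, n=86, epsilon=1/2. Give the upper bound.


Var(Xbar) = Var(X)/n = 12/86
Chebyshev: P(|Xbar-mu| >= 1/2) <= Var(Xbar)/(1/2)^2 = (6/43)/(1/4) = 24/43

24/43


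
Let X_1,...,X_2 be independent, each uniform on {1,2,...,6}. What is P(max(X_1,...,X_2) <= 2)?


P(max <= 2) = P(all X_i <= 2) = (P(X_1 <= 2))^2
= (2/6)^2 = (1/3)^2 = 1/9

1/9


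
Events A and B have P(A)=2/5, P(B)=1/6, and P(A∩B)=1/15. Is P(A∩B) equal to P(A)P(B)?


P(A)*P(B) = 2/5*1/6 = 1/15
P(A∩B) = 1/15, which equals P(A)P(B), so independent

Yes, A and B are independent


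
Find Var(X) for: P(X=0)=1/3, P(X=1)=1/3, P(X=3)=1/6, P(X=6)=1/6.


E[X] = 11/6, E[X^2] = 47/6
Var(X) = E[X^2] - (E[X])^2 = 47/6 - (11/6)^2 = 161/36

161/36


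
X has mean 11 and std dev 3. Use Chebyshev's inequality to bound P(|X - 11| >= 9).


k = 9/3 = 3
Chebyshev: P(|X-mu| >= k*sigma) <= 1/k^2 = 1/3^2 = 1/9

1/9


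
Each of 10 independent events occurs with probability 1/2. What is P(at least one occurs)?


P(at least one) = 1 - P(none)
P(none) = (1 - 1/2)^10 = (1/2)^10 = 1/1024
P(at least one) = 1 - 1/1024 = 1023/1024

1023/1024


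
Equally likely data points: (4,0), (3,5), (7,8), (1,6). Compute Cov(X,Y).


E[X]=15/4, E[Y]=19/4, E[XY]=77/4
Cov(X,Y) = E[XY] - E[X]E[Y] = 77/4 - 15/4*19/4 = 23/16

23/16


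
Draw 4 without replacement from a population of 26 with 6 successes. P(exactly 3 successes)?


P(X=3) = C(6,3)*C(20,1) / C(26,4)
= 20*20 / 14950
= 400/14950 = 8/299

8/299


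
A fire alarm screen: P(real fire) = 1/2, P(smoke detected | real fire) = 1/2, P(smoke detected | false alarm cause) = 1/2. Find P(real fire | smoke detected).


P(A) = P(A|B)P(B) + P(A|B')P(B') = 1/2*1/2 + 1/2*1/2 = 1/2
P(B|A) = P(A|B)P(B)/P(A) = (1/4)/(1/2) = 1/2

1/2


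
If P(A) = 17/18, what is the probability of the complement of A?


P(A') = 1 - P(A) = 1 - 17/18 = 1/18

1/18


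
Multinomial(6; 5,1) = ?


6! = 720
Denominator: 5!=120 * 1!=1
Coefficient = 720 / 120 = 6

6


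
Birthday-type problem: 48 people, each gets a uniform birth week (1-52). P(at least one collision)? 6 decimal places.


P(all different) = prod((52-i)/52 for i=0..47) = 0.000000
P(at least one match) = 1 - 0.000000 = 1.000000

1.000000


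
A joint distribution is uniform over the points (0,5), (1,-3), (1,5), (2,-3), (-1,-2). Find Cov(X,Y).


E[X]=3/5, E[Y]=2/5, E[XY]=-2/5
Cov(X,Y) = E[XY] - E[X]E[Y] = -2/5 - 3/5*2/5 = -16/25

-16/25


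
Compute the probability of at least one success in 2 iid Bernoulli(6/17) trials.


P(at least one) = 1 - P(none)
P(none) = (1 - 6/17)^2 = (11/17)^2 = 121/289
P(at least one) = 1 - 121/289 = 168/289

168/289


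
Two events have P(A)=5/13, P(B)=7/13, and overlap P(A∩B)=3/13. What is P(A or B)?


P(A∪B) = P(A) + P(B) - P(A∩B)
= 5/13 + 7/13 - 3/13 = 9/13

9/13


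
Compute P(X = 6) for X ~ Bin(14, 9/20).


P(X=6) = C(14,6) * p^6 * (1-p)^8
= 3003 * 531441/64000000 * 214358881/25600000000
= 342099051526795563/1638400000000000000

342099051526795563/1638400000000000000


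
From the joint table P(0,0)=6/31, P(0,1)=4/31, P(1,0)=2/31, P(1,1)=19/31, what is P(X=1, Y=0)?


Read from table: P(X=1, Y=0) = 2/31

2/31


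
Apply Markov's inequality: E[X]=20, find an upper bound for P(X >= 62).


Markov: P(X >= a) <= E[X]/a
P(X >= 62) <= 20/62 = 10/31

10/31


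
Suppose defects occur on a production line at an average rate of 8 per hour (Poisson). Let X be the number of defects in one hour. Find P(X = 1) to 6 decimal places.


P(X=1) = e^(-8) * 8^1 / 1!
≈ 0.0003354626279 * 8 / 1
≈ 0.002684

0.002684


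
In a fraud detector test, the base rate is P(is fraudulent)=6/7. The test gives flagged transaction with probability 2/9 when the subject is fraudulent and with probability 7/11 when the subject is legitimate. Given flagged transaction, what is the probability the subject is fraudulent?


P(A) = P(A|B)P(B) + P(A|B')P(B') = 2/9*6/7 + 7/11*1/7 = 65/231
P(B|A) = P(A|B)P(B)/P(A) = (4/21)/(65/231) = 44/65

44/65


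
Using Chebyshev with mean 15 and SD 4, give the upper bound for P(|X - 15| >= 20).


k = 20/4 = 5
Chebyshev: P(|X-mu| >= k*sigma) <= 1/k^2 = 1/5^2 = 1/25

1/25


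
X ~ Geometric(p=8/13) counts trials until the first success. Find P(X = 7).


P(X=7) = (1-p)^6 * p = (5/13)^6 * 8/13
= 15625/4826809 * 8/13 = 125000/62748517

125000/62748517


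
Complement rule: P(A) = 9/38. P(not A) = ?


P(A') = 1 - P(A) = 1 - 9/38 = 29/38

29/38


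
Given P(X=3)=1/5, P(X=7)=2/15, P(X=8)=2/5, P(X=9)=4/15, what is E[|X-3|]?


E[|X-3|] = sum(g(x)*P(x))
= 0*1/5 + 4*2/15 + 5*2/5 + 6*4/15
= 62/15

62/15


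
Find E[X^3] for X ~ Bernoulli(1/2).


For Bernoulli: X in {0,1}
E[X^3] = 0^3*(1-1/2) + 1^3*1/2 = 1/2

1/2


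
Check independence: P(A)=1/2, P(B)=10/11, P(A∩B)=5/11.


P(A)*P(B) = 1/2*10/11 = 5/11
P(A∩B) = 5/11, which equals P(A)P(B), so independent

Yes, A and B are independent


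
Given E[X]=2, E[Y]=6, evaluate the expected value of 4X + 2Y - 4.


E[4X + 2Y - 4] = 4*E[X] + 2*E[Y] - 4
= (4)*(2) + (2)*(6) + (-4)
= 8 + 12 - 4 = 16

16


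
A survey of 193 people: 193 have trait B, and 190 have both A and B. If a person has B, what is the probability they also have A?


P(A|B) = P(A∩B)/P(B) = (190/193)/(193/193) = 190/193

190/193


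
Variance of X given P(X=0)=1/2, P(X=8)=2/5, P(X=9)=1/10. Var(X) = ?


E[X] = 41/10, E[X^2] = 337/10
Var(X) = E[X^2] - (E[X])^2 = 337/10 - (41/10)^2 = 1689/100

1689/100


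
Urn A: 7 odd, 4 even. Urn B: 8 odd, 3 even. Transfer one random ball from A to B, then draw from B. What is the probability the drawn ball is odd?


P(transfer odd) = 7/11; P(transfer even) = 4/11
If odd transferred: Urn II has 9 odd of 12, so P(odd|odd moved) = 3/4
If even transferred: Urn II has 8 odd of 12, so P(odd|even moved) = 2/3
By total probability: P(odd) = 7/11*3/4 + 4/11*2/3 = 95/132

95/132


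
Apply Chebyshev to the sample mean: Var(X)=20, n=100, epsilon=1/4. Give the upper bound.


Var(Xbar) = Var(X)/n = 20/100
Chebyshev: P(|Xbar-mu| >= 1/4) <= Var(Xbar)/(1/4)^2 = (1/5)/(1/16) = 16/5
Bound exceeds 1, so trivial bound: 1

1


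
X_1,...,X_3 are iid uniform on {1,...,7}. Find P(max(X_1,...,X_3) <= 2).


P(max <= 2) = P(all X_i <= 2) = (P(X_1 <= 2))^3
= (2/7)^3 = 8/343

8/343


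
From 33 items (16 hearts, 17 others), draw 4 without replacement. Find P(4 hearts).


P(X=4) = C(16,4)*C(17,0) / C(33,4)
= 1820*1 / 40920
= 1820/40920 = 91/2046

91/2046


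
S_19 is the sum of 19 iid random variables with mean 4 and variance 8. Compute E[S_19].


E[S_n] = n*E[X_1] = 19*4 = 76

76


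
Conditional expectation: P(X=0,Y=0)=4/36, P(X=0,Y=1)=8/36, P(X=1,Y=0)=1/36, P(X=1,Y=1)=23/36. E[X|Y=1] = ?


P(Y=1) = 31/36
E[X|Y=1] = (0*8 + 1*23)/31 = 23/31

23/31


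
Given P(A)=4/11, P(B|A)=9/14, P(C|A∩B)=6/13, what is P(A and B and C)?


P(A∩B∩C) = P(A) * P(B|A) * P(C|A∩B)
= 4/11 * 9/14 * 6/13
= 18/77 * 6/13 = 108/1001

108/1001


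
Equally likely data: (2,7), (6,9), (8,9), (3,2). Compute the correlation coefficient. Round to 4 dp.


Cov(X,Y) = 4.4375, Var(X) = 5.6875, Var(Y) = 8.1875
rho = Cov/(sqrt(VarX)*sqrt(VarY)) = 0.6503

0.6503


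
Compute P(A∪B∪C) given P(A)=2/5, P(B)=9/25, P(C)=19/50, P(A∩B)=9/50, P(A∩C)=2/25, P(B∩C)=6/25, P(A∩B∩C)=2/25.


P(A∪B∪C) = P(A)+P(B)+P(C) - P(AB)-P(AC)-P(BC) + P(ABC)
= 2/5+9/25+19/50 - 9/50-2/25-6/25 + 2/25
= 18/25

18/25


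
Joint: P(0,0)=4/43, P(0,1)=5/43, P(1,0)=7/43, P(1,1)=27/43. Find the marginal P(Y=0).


P(Y=0) = P(0,0)+P(1,0) = 4/43 + 7/43 = 11/43

11/43


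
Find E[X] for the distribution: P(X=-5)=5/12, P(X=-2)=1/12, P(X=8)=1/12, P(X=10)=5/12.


E[X] = sum(x * P(x))
= -5*5/12 - 2*1/12 + 8*1/12 + 10*5/12
= 31/12

31/12


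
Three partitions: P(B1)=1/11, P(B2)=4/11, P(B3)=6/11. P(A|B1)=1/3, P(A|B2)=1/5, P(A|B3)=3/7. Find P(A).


P(A) = P(A|B1)P(B1) + P(A|B2)P(B2) + P(A|B3)P(B3)
= 1/3*1/11 + 1/5*4/11 + 3/7*6/11
= 1/33 + 4/55 + 18/77 = 389/1155

389/1155


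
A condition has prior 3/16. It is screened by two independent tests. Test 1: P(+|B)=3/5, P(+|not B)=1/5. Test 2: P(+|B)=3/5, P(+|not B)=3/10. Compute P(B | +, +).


After test 1: P(+) = 3/5*3/16 + 1/5*13/16 = 11/40
P(B|+) = (9/80)/(11/40) = 9/22
After test 2 (use post1 as new prior): P(+) = 3/5*9/22 + 3/10*13/22 = 93/220
P(B|+,+) = (27/110)/(93/220) = 18/31

18/31
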